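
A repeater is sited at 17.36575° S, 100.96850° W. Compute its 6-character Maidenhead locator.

DH92mp

Offset from 180°W / 90°S: lon 79.0315°, lat 72.6343°.
Field: 79.0315/20 → 3 → D, 72.6343/10 → 7 → H; chars DH.
Square: 19.0315/2 → 9, 2.6343/1 → 2; chars 92.
Subsquare: 1.0315/0.0833333 → 12 → m, 0.6343/0.0416667 → 15 → p; chars mp.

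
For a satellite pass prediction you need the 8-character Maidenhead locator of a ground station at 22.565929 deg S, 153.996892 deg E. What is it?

QG67xk94

Offset from 180°W / 90°S: lon 333.99689°, lat 67.43407°.
Field (20°×10°, letters A–R): lon ⌊333.99689/20⌋ = 16 → Q; lat ⌊67.43407/10⌋ = 6 → G.
Square (2°×1°, digits 0–9): lon ⌊13.99689/2⌋ = 6; lat ⌊7.43407/1⌋ = 7.
Subsquare (5′×2.5′, letters a–x): lon ⌊1.99689/0.0833333⌋ = 23 → x; lat ⌊0.43407/0.0416667⌋ = 10 → k.
Extended square (30″×15″, digits 0–9): lon ⌊0.08023/0.00833333⌋ = 9; lat ⌊0.01740/0.00416667⌋ = 4.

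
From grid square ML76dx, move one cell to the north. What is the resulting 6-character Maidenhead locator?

ML77da

Latitude subsquare x = 23; +1 → 24, wraps to 0 = a, carry into square.
Latitude square 6; +1 → 7.
The longitude characters are unchanged.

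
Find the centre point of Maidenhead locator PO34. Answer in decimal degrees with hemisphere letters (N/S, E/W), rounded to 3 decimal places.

54.500° N, 127.000° E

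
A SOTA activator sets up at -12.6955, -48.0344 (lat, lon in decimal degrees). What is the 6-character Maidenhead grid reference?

GH57xh

Add 180° to longitude and 90° to latitude: 131.9656, 77.3045.
Field: lon ⌊131.9656/20⌋ = 6 → G; lat ⌊77.3045/10⌋ = 7 → H.
Square: lon ⌊11.9656/2⌋ = 5; lat ⌊7.3045/1⌋ = 7.
Subsquare: lon ⌊1.9656/0.0833333⌋ = 23 → x; lat ⌊0.3045/0.0416667⌋ = 7 → h.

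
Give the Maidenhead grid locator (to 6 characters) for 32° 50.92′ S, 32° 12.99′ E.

KF67cd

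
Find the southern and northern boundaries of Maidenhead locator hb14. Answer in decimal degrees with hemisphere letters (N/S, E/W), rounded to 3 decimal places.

76.000° S, 75.000° S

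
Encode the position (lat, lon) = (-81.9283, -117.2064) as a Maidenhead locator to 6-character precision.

DA18jb

Offset from 180°W / 90°S: lon 62.7936°, lat 8.0717°.
Field: 62.7936/20 → 3 → D, 8.0717/10 → 0 → A; chars DA.
Square: 2.7936/2 → 1, 8.0717/1 → 8; chars 18.
Subsquare: 0.7936/0.0833333 → 9 → j, 0.0717/0.0416667 → 1 → b; chars jb.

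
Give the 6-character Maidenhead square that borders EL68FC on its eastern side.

EL68gc

Longitude subsquare f = 5; +1 → 6 = g.
The latitude characters are unchanged.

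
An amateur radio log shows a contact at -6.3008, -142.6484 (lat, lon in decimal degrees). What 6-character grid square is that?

BI83qq

Offset from 180°W / 90°S: lon 37.3516°, lat 83.6992°.
Field: 37.3516/20 → 1 → B, 83.6992/10 → 8 → I; chars BI.
Square: 17.3516/2 → 8, 3.6992/1 → 3; chars 83.
Subsquare: 1.3516/0.0833333 → 16 → q, 0.6992/0.0416667 → 16 → q; chars qq.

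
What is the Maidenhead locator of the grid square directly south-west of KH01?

Longitude square 0; −1 → -1, wraps to 9, carry into field.
Longitude field K = 10; −1 → 9 = J.
Latitude square 1; −1 → 0.

JH90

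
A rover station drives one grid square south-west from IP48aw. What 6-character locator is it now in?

Longitude subsquare a = 0; −1 → -1, wraps to 23 = x, carry into square.
Longitude square 4; −1 → 3.
Latitude subsquare w = 22; −1 → 21 = v.

IP38xv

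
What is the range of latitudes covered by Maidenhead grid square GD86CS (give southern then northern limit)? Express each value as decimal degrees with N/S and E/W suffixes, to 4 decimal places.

53.2500° S, 53.2083° S

Field G=6, D=3: +6·20° lon, +3·10° lat → SW at lon -60°, lat -60°.
Square 8, 6: +8·2° lon, +6·1° lat → SW at lon -44°, lat -54°.
Subsquare c=2, s=18: +2·0.0833333° lon, +18·0.0416667° lat → SW at lon -43.8333°, lat -53.25°.
Cell spans 0.0833333° lon × 0.0416667° lat.
south 53.2500° S, north 53.2083° S.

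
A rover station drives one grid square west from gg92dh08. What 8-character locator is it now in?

GG92ch98

Longitude extended square 0; −1 → -1, wraps to 9, carry into subsquare.
Longitude subsquare d = 3; −1 → 2 = c.
The latitude characters are unchanged.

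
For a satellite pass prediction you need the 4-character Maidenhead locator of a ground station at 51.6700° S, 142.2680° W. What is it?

BD88

Offset from 180°W / 90°S: lon 37.73°, lat 38.33°.
Field: lon ⌊37.73/20⌋ = 1 → B; lat ⌊38.33/10⌋ = 3 → D.
Square: lon ⌊17.73/2⌋ = 8; lat ⌊8.33/1⌋ = 8.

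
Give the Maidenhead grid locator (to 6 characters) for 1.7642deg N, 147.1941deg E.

Add 180° to longitude and 90° to latitude: 327.1941, 91.7642.
Field: 327.1941/20 → 16 → Q, 91.7642/10 → 9 → J; chars QJ.
Square: 7.1941/2 → 3, 1.7642/1 → 1; chars 31.
Subsquare: 1.1941/0.0833333 → 14 → o, 0.7642/0.0416667 → 18 → s; chars os.

QJ31os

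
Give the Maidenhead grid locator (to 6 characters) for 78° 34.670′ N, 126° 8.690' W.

CQ68wn

Add 180° to longitude and 90° to latitude: 53.8552, 168.5778.
Field: lon ⌊53.8552/20⌋ = 2 → C; lat ⌊168.5778/10⌋ = 16 → Q.
Square: lon ⌊13.8552/2⌋ = 6; lat ⌊8.5778/1⌋ = 8.
Subsquare: lon ⌊1.8552/0.0833333⌋ = 22 → w; lat ⌊0.5778/0.0416667⌋ = 13 → n.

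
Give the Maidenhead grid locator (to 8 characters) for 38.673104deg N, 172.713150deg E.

RM68iq51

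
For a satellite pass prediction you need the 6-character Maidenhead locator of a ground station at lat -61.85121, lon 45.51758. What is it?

LC28sd

Add 180° to longitude and 90° to latitude: 225.5176, 28.1488.
Field: lon ⌊225.5176/20⌋ = 11 → L; lat ⌊28.1488/10⌋ = 2 → C.
Square: lon ⌊5.5176/2⌋ = 2; lat ⌊8.1488/1⌋ = 8.
Subsquare: lon ⌊1.5176/0.0833333⌋ = 18 → s; lat ⌊0.1488/0.0416667⌋ = 3 → d.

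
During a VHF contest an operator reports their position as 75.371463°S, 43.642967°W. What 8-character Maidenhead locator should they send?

GB84ep20

Shift to the Maidenhead origin (180°W, 90°S): lon 136.35703, lat 14.62854.
Field (20°×10°, letters A–R): 136.35703/20 → 6 → G, 14.62854/10 → 1 → B; chars GB.
Square (2°×1°, digits 0–9): 16.35703/2 → 8, 4.62854/1 → 4; chars 84.
Subsquare (5′×2.5′, letters a–x): 0.35703/0.0833333 → 4 → e, 0.62854/0.0416667 → 15 → p; chars ep.
Extended square (30″×15″, digits 0–9): 0.02370/0.00833333 → 2, 0.00354/0.00416667 → 0; chars 20.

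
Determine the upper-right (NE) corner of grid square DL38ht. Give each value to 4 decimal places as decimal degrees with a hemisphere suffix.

28.8333° N, 113.3333° W

Field D=3, L=11: +3·20° lon, +11·10° lat → SW at lon -120°, lat 20°.
Square 3, 8: +3·2° lon, +8·1° lat → SW at lon -114°, lat 28°.
Subsquare h=7, t=19: +7·0.0833333° lon, +19·0.0416667° lat → SW at lon -113.417°, lat 28.7917°.
Cell spans 0.0833333° lon × 0.0416667° lat. NE corner is SW corner plus one full cell.
latitude 28.8333° N, longitude 113.3333° W.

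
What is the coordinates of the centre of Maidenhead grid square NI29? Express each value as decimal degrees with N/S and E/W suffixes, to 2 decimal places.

Field N=13, I=8: +13·20° lon, +8·10° lat → SW at lon 80°, lat -10°.
Square 2, 9: +2·2° lon, +9·1° lat → SW at lon 84°, lat -1°.
Cell spans 2° lon × 1° lat. Centre is SW corner plus half of each.
latitude 0.50° S, longitude 85.00° E.

0.50° S, 85.00° E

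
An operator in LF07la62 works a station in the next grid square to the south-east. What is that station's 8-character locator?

LF07la71

Longitude extended square 6; +1 → 7.
Latitude extended square 2; −1 → 1.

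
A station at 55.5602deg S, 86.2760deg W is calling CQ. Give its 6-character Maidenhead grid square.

ED64uk

Add 180° to longitude and 90° to latitude: 93.7240, 34.4398.
Field: 93.7240/20 → 4 → E, 34.4398/10 → 3 → D; chars ED.
Square: 13.7240/2 → 6, 4.4398/1 → 4; chars 64.
Subsquare: 1.7240/0.0833333 → 20 → u, 0.4398/0.0416667 → 10 → k; chars uk.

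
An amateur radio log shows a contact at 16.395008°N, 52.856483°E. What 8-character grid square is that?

Shift to the Maidenhead origin (180°W, 90°S): lon 232.85648, lat 106.39501.
Field (20°×10°, letters A–R): 232.85648/20 → 11 → L, 106.39501/10 → 10 → K; chars LK.
Square (2°×1°, digits 0–9): 12.85648/2 → 6, 6.39501/1 → 6; chars 66.
Subsquare (5′×2.5′, letters a–x): 0.85648/0.0833333 → 10 → k, 0.39501/0.0416667 → 9 → j; chars kj.
Extended square (30″×15″, digits 0–9): 0.02315/0.00833333 → 2, 0.02001/0.00416667 → 4; chars 24.

LK66kj24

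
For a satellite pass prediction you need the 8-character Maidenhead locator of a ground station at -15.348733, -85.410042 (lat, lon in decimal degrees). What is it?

EH74hp06

Offset from 180°W / 90°S: lon 94.58996°, lat 74.65127°.
Field: lon ⌊94.58996/20⌋ = 4 → E; lat ⌊74.65127/10⌋ = 7 → H.
Square: lon ⌊14.58996/2⌋ = 7; lat ⌊4.65127/1⌋ = 4.
Subsquare: lon ⌊0.58996/0.0833333⌋ = 7 → h; lat ⌊0.65127/0.0416667⌋ = 15 → p.
Extended square: lon ⌊0.00662/0.00833333⌋ = 0; lat ⌊0.02627/0.00416667⌋ = 6.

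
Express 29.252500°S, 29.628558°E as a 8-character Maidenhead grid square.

Offset from 180°W / 90°S: lon 209.62856°, lat 60.74750°.
Field: lon ⌊209.62856/20⌋ = 10 → K; lat ⌊60.74750/10⌋ = 6 → G.
Square: lon ⌊9.62856/2⌋ = 4; lat ⌊0.74750/1⌋ = 0.
Subsquare: lon ⌊1.62856/0.0833333⌋ = 19 → t; lat ⌊0.74750/0.0416667⌋ = 17 → r.
Extended square: lon ⌊0.04522/0.00833333⌋ = 5; lat ⌊0.03917/0.00416667⌋ = 9.

KG40tr59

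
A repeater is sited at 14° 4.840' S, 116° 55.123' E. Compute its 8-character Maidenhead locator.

OH85lw00

Shift to the Maidenhead origin (180°W, 90°S): lon 296.91872, lat 75.91933.
Field: lon ⌊296.91872/20⌋ = 14 → O; lat ⌊75.91933/10⌋ = 7 → H.
Square: lon ⌊16.91872/2⌋ = 8; lat ⌊5.91933/1⌋ = 5.
Subsquare: lon ⌊0.91872/0.0833333⌋ = 11 → l; lat ⌊0.91933/0.0416667⌋ = 22 → w.
Extended square: lon ⌊0.00205/0.00833333⌋ = 0; lat ⌊0.00267/0.00416667⌋ = 0.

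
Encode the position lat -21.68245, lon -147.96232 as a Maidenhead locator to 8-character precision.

Add 180° to longitude and 90° to latitude: 32.03768, 68.31755.
Field: 32.03768/20 → 1 → B, 68.31755/10 → 6 → G; chars BG.
Square: 12.03768/2 → 6, 8.31755/1 → 8; chars 68.
Subsquare: 0.03768/0.0833333 → 0 → a, 0.31755/0.0416667 → 7 → h; chars ah.
Extended square: 0.03768/0.00833333 → 4, 0.02588/0.00416667 → 6; chars 46.

BG68ah46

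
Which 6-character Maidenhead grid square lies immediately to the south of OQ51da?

Latitude subsquare a = 0; −1 → -1, wraps to 23 = x, carry into square.
Latitude square 1; −1 → 0.
The longitude characters are unchanged.

OQ50dx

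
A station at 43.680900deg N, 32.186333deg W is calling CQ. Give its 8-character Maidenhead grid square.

HN33vq73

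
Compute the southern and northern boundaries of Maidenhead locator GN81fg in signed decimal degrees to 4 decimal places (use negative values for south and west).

41.2500, 41.2917

Field G=6, N=13: +6·20° lon, +13·10° lat → SW at lon -60°, lat 40°.
Square 8, 1: +8·2° lon, +1·1° lat → SW at lon -44°, lat 41°.
Subsquare f=5, g=6: +5·0.0833333° lon, +6·0.0416667° lat → SW at lon -43.5833°, lat 41.25°.
Cell spans 0.0833333° lon × 0.0416667° lat.
south 41.2500, north 41.2917.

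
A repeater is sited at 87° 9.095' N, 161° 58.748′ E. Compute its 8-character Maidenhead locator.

Offset from 180°W / 90°S: lon 341.97913°, lat 177.15158°.
Field (20°×10°, letters A–R): 341.97913/20 → 17 → R, 177.15158/10 → 17 → R; chars RR.
Square (2°×1°, digits 0–9): 1.97913/2 → 0, 7.15158/1 → 7; chars 07.
Subsquare (5′×2.5′, letters a–x): 1.97913/0.0833333 → 23 → x, 0.15158/0.0416667 → 3 → d; chars xd.
Extended square (30″×15″, digits 0–9): 0.06247/0.00833333 → 7, 0.02658/0.00416667 → 6; chars 76.

RR07xd76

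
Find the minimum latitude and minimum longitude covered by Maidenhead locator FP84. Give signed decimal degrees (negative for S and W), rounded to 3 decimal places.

64.000, -64.000

Field F=5, P=15: +5·20° lon, +15·10° lat → SW at lon -80°, lat 60°.
Square 8, 4: +8·2° lon, +4·1° lat → SW at lon -64°, lat 64°.
latitude 64.000, longitude -64.000.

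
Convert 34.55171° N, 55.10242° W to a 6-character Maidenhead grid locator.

GM24kn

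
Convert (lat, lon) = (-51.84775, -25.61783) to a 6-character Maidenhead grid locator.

HD78ed

Add 180° to longitude and 90° to latitude: 154.3822, 38.1523.
Field (20°×10°, letters A–R): lon ⌊154.3822/20⌋ = 7 → H; lat ⌊38.1523/10⌋ = 3 → D.
Square (2°×1°, digits 0–9): lon ⌊14.3822/2⌋ = 7; lat ⌊8.1523/1⌋ = 8.
Subsquare (5′×2.5′, letters a–x): lon ⌊0.3822/0.0833333⌋ = 4 → e; lat ⌊0.1523/0.0416667⌋ = 3 → d.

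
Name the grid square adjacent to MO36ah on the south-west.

Longitude subsquare a = 0; −1 → -1, wraps to 23 = x, carry into square.
Longitude square 3; −1 → 2.
Latitude subsquare h = 7; −1 → 6 = g.

MO26xg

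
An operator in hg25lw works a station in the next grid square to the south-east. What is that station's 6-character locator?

Longitude subsquare l = 11; +1 → 12 = m.
Latitude subsquare w = 22; −1 → 21 = v.

HG25mv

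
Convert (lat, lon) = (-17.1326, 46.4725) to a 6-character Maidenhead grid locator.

Shift to the Maidenhead origin (180°W, 90°S): lon 226.4725, lat 72.8674.
Field: 226.4725/20 → 11 → L, 72.8674/10 → 7 → H; chars LH.
Square: 6.4725/2 → 3, 2.8674/1 → 2; chars 32.
Subsquare: 0.4725/0.0833333 → 5 → f, 0.8674/0.0416667 → 20 → u; chars fu.

LH32fu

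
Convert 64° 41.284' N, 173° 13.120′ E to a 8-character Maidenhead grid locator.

RP64oq65

Shift to the Maidenhead origin (180°W, 90°S): lon 353.21867, lat 154.68807.
Field (20°×10°, letters A–R): 353.21867/20 → 17 → R, 154.68807/10 → 15 → P; chars RP.
Square (2°×1°, digits 0–9): 13.21867/2 → 6, 4.68807/1 → 4; chars 64.
Subsquare (5′×2.5′, letters a–x): 1.21867/0.0833333 → 14 → o, 0.68807/0.0416667 → 16 → q; chars oq.
Extended square (30″×15″, digits 0–9): 0.05200/0.00833333 → 6, 0.02140/0.00416667 → 5; chars 65.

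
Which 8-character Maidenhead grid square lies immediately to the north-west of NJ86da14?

NJ86da05

Longitude extended square 1; −1 → 0.
Latitude extended square 4; +1 → 5.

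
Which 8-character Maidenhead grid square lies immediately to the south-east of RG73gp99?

RG73hp08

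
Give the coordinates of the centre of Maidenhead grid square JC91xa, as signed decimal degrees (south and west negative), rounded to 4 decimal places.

Field J=9, C=2: +9·20° lon, +2·10° lat → SW at lon 0°, lat -70°.
Square 9, 1: +9·2° lon, +1·1° lat → SW at lon 18°, lat -69°.
Subsquare x=23, a=0: +23·0.0833333° lon, +0·0.0416667° lat → SW at lon 19.9167°, lat -69°.
Cell spans 0.0833333° lon × 0.0416667° lat. Centre is SW corner plus half of each.
latitude -68.9792, longitude 19.9583.

-68.9792, 19.9583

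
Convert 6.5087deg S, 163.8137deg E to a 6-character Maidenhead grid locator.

RI13vl

Shift to the Maidenhead origin (180°W, 90°S): lon 343.8137, lat 83.4913.
Field: 343.8137/20 → 17 → R, 83.4913/10 → 8 → I; chars RI.
Square: 3.8137/2 → 1, 3.4913/1 → 3; chars 13.
Subsquare: 1.8137/0.0833333 → 21 → v, 0.4913/0.0416667 → 11 → l; chars vl.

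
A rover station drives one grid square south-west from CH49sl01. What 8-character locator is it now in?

CH49rl90

Longitude extended square 0; −1 → -1, wraps to 9, carry into subsquare.
Longitude subsquare s = 18; −1 → 17 = r.
Latitude extended square 1; −1 → 0.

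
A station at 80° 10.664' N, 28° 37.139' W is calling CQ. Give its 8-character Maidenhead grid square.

HR50qe52

Offset from 180°W / 90°S: lon 151.38102°, lat 170.17773°.
Field: 151.38102/20 → 7 → H, 170.17773/10 → 17 → R; chars HR.
Square: 11.38102/2 → 5, 0.17773/1 → 0; chars 50.
Subsquare: 1.38102/0.0833333 → 16 → q, 0.17773/0.0416667 → 4 → e; chars qe.
Extended square: 0.04768/0.00833333 → 5, 0.01107/0.00416667 → 2; chars 52.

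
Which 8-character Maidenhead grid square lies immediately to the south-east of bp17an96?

BP17bn05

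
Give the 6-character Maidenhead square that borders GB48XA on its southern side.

GB47xx

Latitude subsquare a = 0; −1 → -1, wraps to 23 = x, carry into square.
Latitude square 8; −1 → 7.
The longitude characters are unchanged.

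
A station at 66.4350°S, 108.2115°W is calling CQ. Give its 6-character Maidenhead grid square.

DC53vn

Offset from 180°W / 90°S: lon 71.7885°, lat 23.5650°.
Field: 71.7885/20 → 3 → D, 23.5650/10 → 2 → C; chars DC.
Square: 11.7885/2 → 5, 3.5650/1 → 3; chars 53.
Subsquare: 1.7885/0.0833333 → 21 → v, 0.5650/0.0416667 → 13 → n; chars vn.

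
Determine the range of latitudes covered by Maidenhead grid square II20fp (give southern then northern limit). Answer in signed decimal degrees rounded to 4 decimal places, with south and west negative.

-9.3750, -9.3333

Field I=8, I=8: +8·20° lon, +8·10° lat → SW at lon -20°, lat -10°.
Square 2, 0: +2·2° lon, +0·1° lat → SW at lon -16°, lat -10°.
Subsquare f=5, p=15: +5·0.0833333° lon, +15·0.0416667° lat → SW at lon -15.5833°, lat -9.375°.
Cell spans 0.0833333° lon × 0.0416667° lat.
south -9.3750, north -9.3333.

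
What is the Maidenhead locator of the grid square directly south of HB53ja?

Latitude subsquare a = 0; −1 → -1, wraps to 23 = x, carry into square.
Latitude square 3; −1 → 2.
The longitude characters are unchanged.

HB52jx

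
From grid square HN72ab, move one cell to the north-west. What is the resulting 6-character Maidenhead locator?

HN62xc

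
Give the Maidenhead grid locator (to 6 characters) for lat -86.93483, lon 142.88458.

QA13kb

Offset from 180°W / 90°S: lon 322.8846°, lat 3.0652°.
Field: lon ⌊322.8846/20⌋ = 16 → Q; lat ⌊3.0652/10⌋ = 0 → A.
Square: lon ⌊2.8846/2⌋ = 1; lat ⌊3.0652/1⌋ = 3.
Subsquare: lon ⌊0.8846/0.0833333⌋ = 10 → k; lat ⌊0.0652/0.0416667⌋ = 1 → b.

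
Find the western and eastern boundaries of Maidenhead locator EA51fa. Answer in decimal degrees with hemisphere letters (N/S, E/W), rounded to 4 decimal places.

89.5833° W, 89.5000° W

Field E=4, A=0: +4·20° lon, +0·10° lat → SW at lon -100°, lat -90°.
Square 5, 1: +5·2° lon, +1·1° lat → SW at lon -90°, lat -89°.
Subsquare f=5, a=0: +5·0.0833333° lon, +0·0.0416667° lat → SW at lon -89.5833°, lat -89°.
Cell spans 0.0833333° lon × 0.0416667° lat.
west 89.5833° W, east 89.5000° W.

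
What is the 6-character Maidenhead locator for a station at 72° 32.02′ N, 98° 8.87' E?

NQ92bm

Offset from 180°W / 90°S: lon 278.1478°, lat 162.5337°.
Field: lon ⌊278.1478/20⌋ = 13 → N; lat ⌊162.5337/10⌋ = 16 → Q.
Square: lon ⌊18.1478/2⌋ = 9; lat ⌊2.5337/1⌋ = 2.
Subsquare: lon ⌊0.1478/0.0833333⌋ = 1 → b; lat ⌊0.5337/0.0416667⌋ = 12 → m.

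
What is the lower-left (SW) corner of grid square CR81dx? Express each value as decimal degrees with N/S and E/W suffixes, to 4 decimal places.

81.9583° N, 123.7500° W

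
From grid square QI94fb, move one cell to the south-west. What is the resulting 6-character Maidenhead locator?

QI94ea

Longitude subsquare f = 5; −1 → 4 = e.
Latitude subsquare b = 1; −1 → 0 = a.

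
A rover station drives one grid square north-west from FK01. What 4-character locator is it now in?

Longitude square 0; −1 → -1, wraps to 9, carry into field.
Longitude field F = 5; −1 → 4 = E.
Latitude square 1; +1 → 2.

EK92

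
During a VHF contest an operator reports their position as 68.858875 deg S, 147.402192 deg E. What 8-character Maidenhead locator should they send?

QC31qd83

Offset from 180°W / 90°S: lon 327.40219°, lat 21.14113°.
Field: lon ⌊327.40219/20⌋ = 16 → Q; lat ⌊21.14113/10⌋ = 2 → C.
Square: lon ⌊7.40219/2⌋ = 3; lat ⌊1.14113/1⌋ = 1.
Subsquare: lon ⌊1.40219/0.0833333⌋ = 16 → q; lat ⌊0.14113/0.0416667⌋ = 3 → d.
Extended square: lon ⌊0.06886/0.00833333⌋ = 8; lat ⌊0.01613/0.00416667⌋ = 3.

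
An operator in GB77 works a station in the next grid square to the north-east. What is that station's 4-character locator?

GB88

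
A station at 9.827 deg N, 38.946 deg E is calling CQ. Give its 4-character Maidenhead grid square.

KJ99

Add 180° to longitude and 90° to latitude: 218.95, 99.83.
Field: lon ⌊218.95/20⌋ = 10 → K; lat ⌊99.83/10⌋ = 9 → J.
Square: lon ⌊18.95/2⌋ = 9; lat ⌊9.83/1⌋ = 9.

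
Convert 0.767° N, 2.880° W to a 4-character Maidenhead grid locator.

Shift to the Maidenhead origin (180°W, 90°S): lon 177.12, lat 90.77.
Field (20°×10°, letters A–R): lon ⌊177.12/20⌋ = 8 → I; lat ⌊90.77/10⌋ = 9 → J.
Square (2°×1°, digits 0–9): lon ⌊17.12/2⌋ = 8; lat ⌊0.77/1⌋ = 0.

IJ80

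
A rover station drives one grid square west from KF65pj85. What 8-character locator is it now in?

KF65pj75

Longitude extended square 8; −1 → 7.
The latitude characters are unchanged.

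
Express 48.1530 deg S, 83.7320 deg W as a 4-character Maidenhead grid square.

EE81

Offset from 180°W / 90°S: lon 96.27°, lat 41.85°.
Field: 96.27/20 → 4 → E, 41.85/10 → 4 → E; chars EE.
Square: 16.27/2 → 8, 1.85/1 → 1; chars 81.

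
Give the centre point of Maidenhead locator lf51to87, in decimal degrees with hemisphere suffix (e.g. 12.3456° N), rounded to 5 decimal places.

38.38542° S, 51.65417° E

Field L=11, F=5: +11·20° lon, +5·10° lat → SW at lon 40°, lat -40°.
Square 5, 1: +5·2° lon, +1·1° lat → SW at lon 50°, lat -39°.
Subsquare t=19, o=14: +19·0.0833333° lon, +14·0.0416667° lat → SW at lon 51.5833°, lat -38.4167°.
Extended square 8, 7: +8·0.00833333° lon, +7·0.00416667° lat → SW at lon 51.65°, lat -38.3875°.
Cell spans 0.00833333° lon × 0.00416667° lat. Centre is SW corner plus half of each.
latitude 38.38542° S, longitude 51.65417° E.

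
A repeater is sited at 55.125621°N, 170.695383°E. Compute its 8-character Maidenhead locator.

RO55id30

Shift to the Maidenhead origin (180°W, 90°S): lon 350.69538, lat 145.12562.
Field (20°×10°, letters A–R): 350.69538/20 → 17 → R, 145.12562/10 → 14 → O; chars RO.
Square (2°×1°, digits 0–9): 10.69538/2 → 5, 5.12562/1 → 5; chars 55.
Subsquare (5′×2.5′, letters a–x): 0.69538/0.0833333 → 8 → i, 0.12562/0.0416667 → 3 → d; chars id.
Extended square (30″×15″, digits 0–9): 0.02872/0.00833333 → 3, 0.00062/0.00416667 → 0; chars 30.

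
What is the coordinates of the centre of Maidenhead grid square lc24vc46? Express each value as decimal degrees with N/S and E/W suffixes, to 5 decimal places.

Field L=11, C=2: +11·20° lon, +2·10° lat → SW at lon 40°, lat -70°.
Square 2, 4: +2·2° lon, +4·1° lat → SW at lon 44°, lat -66°.
Subsquare v=21, c=2: +21·0.0833333° lon, +2·0.0416667° lat → SW at lon 45.75°, lat -65.9167°.
Extended square 4, 6: +4·0.00833333° lon, +6·0.00416667° lat → SW at lon 45.7833°, lat -65.8917°.
Cell spans 0.00833333° lon × 0.00416667° lat. Centre is SW corner plus half of each.
latitude 65.88958° S, longitude 45.78750° E.

65.88958° S, 45.78750° E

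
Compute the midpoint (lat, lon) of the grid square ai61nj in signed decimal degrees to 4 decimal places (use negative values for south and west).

-8.6042, -166.8750

Field A=0, I=8: +0·20° lon, +8·10° lat → SW at lon -180°, lat -10°.
Square 6, 1: +6·2° lon, +1·1° lat → SW at lon -168°, lat -9°.
Subsquare n=13, j=9: +13·0.0833333° lon, +9·0.0416667° lat → SW at lon -166.917°, lat -8.625°.
Cell spans 0.0833333° lon × 0.0416667° lat. Centre is SW corner plus half of each.
latitude -8.6042, longitude -166.8750.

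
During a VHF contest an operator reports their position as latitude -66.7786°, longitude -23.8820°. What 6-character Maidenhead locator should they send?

Add 180° to longitude and 90° to latitude: 156.1180, 23.2214.
Field (20°×10°, letters A–R): lon ⌊156.1180/20⌋ = 7 → H; lat ⌊23.2214/10⌋ = 2 → C.
Square (2°×1°, digits 0–9): lon ⌊16.1180/2⌋ = 8; lat ⌊3.2214/1⌋ = 3.
Subsquare (5′×2.5′, letters a–x): lon ⌊0.1180/0.0833333⌋ = 1 → b; lat ⌊0.2214/0.0416667⌋ = 5 → f.

HC83bf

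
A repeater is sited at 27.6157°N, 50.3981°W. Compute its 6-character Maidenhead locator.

GL47to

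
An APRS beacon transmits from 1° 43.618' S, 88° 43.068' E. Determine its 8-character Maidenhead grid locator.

NI48ig65

Shift to the Maidenhead origin (180°W, 90°S): lon 268.71780, lat 88.27303.
Field (20°×10°, letters A–R): lon ⌊268.71780/20⌋ = 13 → N; lat ⌊88.27303/10⌋ = 8 → I.
Square (2°×1°, digits 0–9): lon ⌊8.71780/2⌋ = 4; lat ⌊8.27303/1⌋ = 8.
Subsquare (5′×2.5′, letters a–x): lon ⌊0.71780/0.0833333⌋ = 8 → i; lat ⌊0.27303/0.0416667⌋ = 6 → g.
Extended square (30″×15″, digits 0–9): lon ⌊0.05113/0.00833333⌋ = 6; lat ⌊0.02303/0.00416667⌋ = 5.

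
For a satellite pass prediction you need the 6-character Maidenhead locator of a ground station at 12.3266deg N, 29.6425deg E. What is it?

KK42th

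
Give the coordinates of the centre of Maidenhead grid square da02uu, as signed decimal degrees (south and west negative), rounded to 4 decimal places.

Field D=3, A=0: +3·20° lon, +0·10° lat → SW at lon -120°, lat -90°.
Square 0, 2: +0·2° lon, +2·1° lat → SW at lon -120°, lat -88°.
Subsquare u=20, u=20: +20·0.0833333° lon, +20·0.0416667° lat → SW at lon -118.333°, lat -87.1667°.
Cell spans 0.0833333° lon × 0.0416667° lat. Centre is SW corner plus half of each.
latitude -87.1458, longitude -118.2917.

-87.1458, -118.2917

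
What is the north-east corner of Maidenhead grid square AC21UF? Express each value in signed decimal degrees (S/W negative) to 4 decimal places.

Field A=0, C=2: +0·20° lon, +2·10° lat → SW at lon -180°, lat -70°.
Square 2, 1: +2·2° lon, +1·1° lat → SW at lon -176°, lat -69°.
Subsquare u=20, f=5: +20·0.0833333° lon, +5·0.0416667° lat → SW at lon -174.333°, lat -68.7917°.
Cell spans 0.0833333° lon × 0.0416667° lat. NE corner is SW corner plus one full cell.
latitude -68.7500, longitude -174.2500.

-68.7500, -174.2500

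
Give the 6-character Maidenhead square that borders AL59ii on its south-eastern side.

AL59jh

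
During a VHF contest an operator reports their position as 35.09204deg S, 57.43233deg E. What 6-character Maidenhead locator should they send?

LF84rv

Shift to the Maidenhead origin (180°W, 90°S): lon 237.4323, lat 54.9080.
Field: 237.4323/20 → 11 → L, 54.9080/10 → 5 → F; chars LF.
Square: 17.4323/2 → 8, 4.9080/1 → 4; chars 84.
Subsquare: 1.4323/0.0833333 → 17 → r, 0.9080/0.0416667 → 21 → v; chars rv.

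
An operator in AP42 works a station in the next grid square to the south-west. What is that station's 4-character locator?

AP31

Longitude square 4; −1 → 3.
Latitude square 2; −1 → 1.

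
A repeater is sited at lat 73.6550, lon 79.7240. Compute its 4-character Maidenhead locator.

MQ93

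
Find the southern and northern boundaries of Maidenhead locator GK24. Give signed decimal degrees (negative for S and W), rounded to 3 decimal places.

14.000, 15.000

Field G=6, K=10: +6·20° lon, +10·10° lat → SW at lon -60°, lat 10°.
Square 2, 4: +2·2° lon, +4·1° lat → SW at lon -56°, lat 14°.
Cell spans 2° lon × 1° lat.
south 14.000, north 15.000.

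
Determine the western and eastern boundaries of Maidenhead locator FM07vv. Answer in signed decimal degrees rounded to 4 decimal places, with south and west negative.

Field F=5, M=12: +5·20° lon, +12·10° lat → SW at lon -80°, lat 30°.
Square 0, 7: +0·2° lon, +7·1° lat → SW at lon -80°, lat 37°.
Subsquare v=21, v=21: +21·0.0833333° lon, +21·0.0416667° lat → SW at lon -78.25°, lat 37.875°.
Cell spans 0.0833333° lon × 0.0416667° lat.
west -78.2500, east -78.1667.

-78.2500, -78.1667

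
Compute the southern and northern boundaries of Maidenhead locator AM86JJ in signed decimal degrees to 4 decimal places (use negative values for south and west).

36.3750, 36.4167

Field A=0, M=12: +0·20° lon, +12·10° lat → SW at lon -180°, lat 30°.
Square 8, 6: +8·2° lon, +6·1° lat → SW at lon -164°, lat 36°.
Subsquare j=9, j=9: +9·0.0833333° lon, +9·0.0416667° lat → SW at lon -163.25°, lat 36.375°.
Cell spans 0.0833333° lon × 0.0416667° lat.
south 36.3750, north 36.4167.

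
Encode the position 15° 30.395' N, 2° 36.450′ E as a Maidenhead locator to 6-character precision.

Offset from 180°W / 90°S: lon 182.6075°, lat 105.5066°.
Field: lon ⌊182.6075/20⌋ = 9 → J; lat ⌊105.5066/10⌋ = 10 → K.
Square: lon ⌊2.6075/2⌋ = 1; lat ⌊5.5066/1⌋ = 5.
Subsquare: lon ⌊0.6075/0.0833333⌋ = 7 → h; lat ⌊0.5066/0.0416667⌋ = 12 → m.

JK15hm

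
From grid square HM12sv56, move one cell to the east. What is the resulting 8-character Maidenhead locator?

Longitude extended square 5; +1 → 6.
The latitude characters are unchanged.

HM12sv66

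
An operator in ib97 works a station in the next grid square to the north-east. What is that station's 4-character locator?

JB08

Longitude square 9; +1 → 10, wraps to 0, carry into field.
Longitude field I = 8; +1 → 9 = J.
Latitude square 7; +1 → 8.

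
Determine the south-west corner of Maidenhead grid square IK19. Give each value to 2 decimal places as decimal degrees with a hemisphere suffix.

19.00° N, 18.00° W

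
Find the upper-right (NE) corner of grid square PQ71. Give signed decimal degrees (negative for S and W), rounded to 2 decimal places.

Field P=15, Q=16: +15·20° lon, +16·10° lat → SW at lon 120°, lat 70°.
Square 7, 1: +7·2° lon, +1·1° lat → SW at lon 134°, lat 71°.
Cell spans 2° lon × 1° lat. NE corner is SW corner plus one full cell.
latitude 72.00, longitude 136.00.

72.00, 136.00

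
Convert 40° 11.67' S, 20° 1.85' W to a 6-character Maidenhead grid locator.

Shift to the Maidenhead origin (180°W, 90°S): lon 159.9692, lat 49.8055.
Field: 159.9692/20 → 7 → H, 49.8055/10 → 4 → E; chars HE.
Square: 19.9692/2 → 9, 9.8055/1 → 9; chars 99.
Subsquare: 1.9692/0.0833333 → 23 → x, 0.8055/0.0416667 → 19 → t; chars xt.

HE99xt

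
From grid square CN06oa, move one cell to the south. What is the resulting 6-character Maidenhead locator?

CN05ox

Latitude subsquare a = 0; −1 → -1, wraps to 23 = x, carry into square.
Latitude square 6; −1 → 5.
The longitude characters are unchanged.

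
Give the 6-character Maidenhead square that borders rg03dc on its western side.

Longitude subsquare d = 3; −1 → 2 = c.
The latitude characters are unchanged.

RG03cc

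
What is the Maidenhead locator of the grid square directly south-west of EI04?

DI93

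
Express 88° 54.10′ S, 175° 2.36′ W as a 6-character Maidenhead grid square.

AA21lc

Shift to the Maidenhead origin (180°W, 90°S): lon 4.9607, lat 1.0983.
Field: 4.9607/20 → 0 → A, 1.0983/10 → 0 → A; chars AA.
Square: 4.9607/2 → 2, 1.0983/1 → 1; chars 21.
Subsquare: 0.9607/0.0833333 → 11 → l, 0.0983/0.0416667 → 2 → c; chars lc.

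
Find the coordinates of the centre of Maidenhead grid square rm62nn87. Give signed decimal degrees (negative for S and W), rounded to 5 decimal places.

Field R=17, M=12: +17·20° lon, +12·10° lat → SW at lon 160°, lat 30°.
Square 6, 2: +6·2° lon, +2·1° lat → SW at lon 172°, lat 32°.
Subsquare n=13, n=13: +13·0.0833333° lon, +13·0.0416667° lat → SW at lon 173.083°, lat 32.5417°.
Extended square 8, 7: +8·0.00833333° lon, +7·0.00416667° lat → SW at lon 173.15°, lat 32.5708°.
Cell spans 0.00833333° lon × 0.00416667° lat. Centre is SW corner plus half of each.
latitude 32.57292, longitude 173.15417.

32.57292, 173.15417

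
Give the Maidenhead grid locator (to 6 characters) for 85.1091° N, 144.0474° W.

BR75xc

Shift to the Maidenhead origin (180°W, 90°S): lon 35.9526, lat 175.1091.
Field: lon ⌊35.9526/20⌋ = 1 → B; lat ⌊175.1091/10⌋ = 17 → R.
Square: lon ⌊15.9526/2⌋ = 7; lat ⌊5.1091/1⌋ = 5.
Subsquare: lon ⌊1.9526/0.0833333⌋ = 23 → x; lat ⌊0.1091/0.0416667⌋ = 2 → c.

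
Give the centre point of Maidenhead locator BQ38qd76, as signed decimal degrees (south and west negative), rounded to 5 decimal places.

78.15208, -152.60417

Field B=1, Q=16: +1·20° lon, +16·10° lat → SW at lon -160°, lat 70°.
Square 3, 8: +3·2° lon, +8·1° lat → SW at lon -154°, lat 78°.
Subsquare q=16, d=3: +16·0.0833333° lon, +3·0.0416667° lat → SW at lon -152.667°, lat 78.125°.
Extended square 7, 6: +7·0.00833333° lon, +6·0.00416667° lat → SW at lon -152.608°, lat 78.15°.
Cell spans 0.00833333° lon × 0.00416667° lat. Centre is SW corner plus half of each.
latitude 78.15208, longitude -152.60417.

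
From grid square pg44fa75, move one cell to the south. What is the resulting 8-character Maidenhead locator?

PG44fa74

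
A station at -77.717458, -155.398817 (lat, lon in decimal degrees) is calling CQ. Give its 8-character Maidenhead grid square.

BB22hg27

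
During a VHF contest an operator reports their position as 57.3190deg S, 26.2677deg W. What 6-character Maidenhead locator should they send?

Add 180° to longitude and 90° to latitude: 153.7323, 32.6810.
Field: 153.7323/20 → 7 → H, 32.6810/10 → 3 → D; chars HD.
Square: 13.7323/2 → 6, 2.6810/1 → 2; chars 62.
Subsquare: 1.7323/0.0833333 → 20 → u, 0.6810/0.0416667 → 16 → q; chars uq.

HD62uq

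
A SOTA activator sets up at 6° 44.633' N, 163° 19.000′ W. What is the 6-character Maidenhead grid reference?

Shift to the Maidenhead origin (180°W, 90°S): lon 16.6833, lat 96.7439.
Field: 16.6833/20 → 0 → A, 96.7439/10 → 9 → J; chars AJ.
Square: 16.6833/2 → 8, 6.7439/1 → 6; chars 86.
Subsquare: 0.6833/0.0833333 → 8 → i, 0.7439/0.0416667 → 17 → r; chars ir.

AJ86ir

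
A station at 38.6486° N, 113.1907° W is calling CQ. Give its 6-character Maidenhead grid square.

DM38jp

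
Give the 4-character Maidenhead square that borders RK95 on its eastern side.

AK05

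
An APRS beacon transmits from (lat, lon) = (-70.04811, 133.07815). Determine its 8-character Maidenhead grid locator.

PB69mw98

Add 180° to longitude and 90° to latitude: 313.07815, 19.95189.
Field: lon ⌊313.07815/20⌋ = 15 → P; lat ⌊19.95189/10⌋ = 1 → B.
Square: lon ⌊13.07815/2⌋ = 6; lat ⌊9.95189/1⌋ = 9.
Subsquare: lon ⌊1.07815/0.0833333⌋ = 12 → m; lat ⌊0.95189/0.0416667⌋ = 22 → w.
Extended square: lon ⌊0.07815/0.00833333⌋ = 9; lat ⌊0.03522/0.00416667⌋ = 8.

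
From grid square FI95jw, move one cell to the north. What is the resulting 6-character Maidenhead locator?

FI95jx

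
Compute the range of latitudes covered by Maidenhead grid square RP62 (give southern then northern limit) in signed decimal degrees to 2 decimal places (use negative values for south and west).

62.00, 63.00

Field R=17, P=15: +17·20° lon, +15·10° lat → SW at lon 160°, lat 60°.
Square 6, 2: +6·2° lon, +2·1° lat → SW at lon 172°, lat 62°.
Cell spans 2° lon × 1° lat.
south 62.00, north 63.00.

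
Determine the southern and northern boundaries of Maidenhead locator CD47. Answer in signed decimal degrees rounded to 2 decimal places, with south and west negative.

-53.00, -52.00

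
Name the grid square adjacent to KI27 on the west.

Longitude square 2; −1 → 1.
The latitude characters are unchanged.

KI17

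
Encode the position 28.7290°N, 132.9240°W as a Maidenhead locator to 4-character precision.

CL38

Offset from 180°W / 90°S: lon 47.08°, lat 118.73°.
Field: lon ⌊47.08/20⌋ = 2 → C; lat ⌊118.73/10⌋ = 11 → L.
Square: lon ⌊7.08/2⌋ = 3; lat ⌊8.73/1⌋ = 8.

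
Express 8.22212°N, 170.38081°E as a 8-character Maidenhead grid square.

Add 180° to longitude and 90° to latitude: 350.38081, 98.22212.
Field (20°×10°, letters A–R): 350.38081/20 → 17 → R, 98.22212/10 → 9 → J; chars RJ.
Square (2°×1°, digits 0–9): 10.38081/2 → 5, 8.22212/1 → 8; chars 58.
Subsquare (5′×2.5′, letters a–x): 0.38081/0.0833333 → 4 → e, 0.22212/0.0416667 → 5 → f; chars ef.
Extended square (30″×15″, digits 0–9): 0.04748/0.00833333 → 5, 0.01379/0.00416667 → 3; chars 53.

RJ58ef53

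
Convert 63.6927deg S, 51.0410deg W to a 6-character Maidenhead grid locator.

GC46lh

Offset from 180°W / 90°S: lon 128.9590°, lat 26.3073°.
Field: 128.9590/20 → 6 → G, 26.3073/10 → 2 → C; chars GC.
Square: 8.9590/2 → 4, 6.3073/1 → 6; chars 46.
Subsquare: 0.9590/0.0833333 → 11 → l, 0.3073/0.0416667 → 7 → h; chars lh.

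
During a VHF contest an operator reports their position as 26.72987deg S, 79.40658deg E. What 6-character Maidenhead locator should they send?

MG93qg

Add 180° to longitude and 90° to latitude: 259.4066, 63.2701.
Field (20°×10°, letters A–R): 259.4066/20 → 12 → M, 63.2701/10 → 6 → G; chars MG.
Square (2°×1°, digits 0–9): 19.4066/2 → 9, 3.2701/1 → 3; chars 93.
Subsquare (5′×2.5′, letters a–x): 1.4066/0.0833333 → 16 → q, 0.2701/0.0416667 → 6 → g; chars qg.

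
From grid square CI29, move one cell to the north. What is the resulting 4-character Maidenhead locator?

CJ20

Latitude square 9; +1 → 10, wraps to 0, carry into field.
Latitude field I = 8; +1 → 9 = J.
The longitude characters are unchanged.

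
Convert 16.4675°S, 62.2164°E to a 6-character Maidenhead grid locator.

MH13cm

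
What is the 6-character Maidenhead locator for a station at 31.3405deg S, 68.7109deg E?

MF48ip

Shift to the Maidenhead origin (180°W, 90°S): lon 248.7109, lat 58.6595.
Field (20°×10°, letters A–R): 248.7109/20 → 12 → M, 58.6595/10 → 5 → F; chars MF.
Square (2°×1°, digits 0–9): 8.7109/2 → 4, 8.6595/1 → 8; chars 48.
Subsquare (5′×2.5′, letters a–x): 0.7109/0.0833333 → 8 → i, 0.6595/0.0416667 → 15 → p; chars ip.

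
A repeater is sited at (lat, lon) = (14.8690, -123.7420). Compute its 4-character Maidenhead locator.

Add 180° to longitude and 90° to latitude: 56.26, 104.87.
Field: 56.26/20 → 2 → C, 104.87/10 → 10 → K; chars CK.
Square: 16.26/2 → 8, 4.87/1 → 4; chars 84.

CK84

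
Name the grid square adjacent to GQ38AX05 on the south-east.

GQ38ax14

Longitude extended square 0; +1 → 1.
Latitude extended square 5; −1 → 4.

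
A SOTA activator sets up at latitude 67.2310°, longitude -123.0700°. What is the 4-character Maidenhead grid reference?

CP87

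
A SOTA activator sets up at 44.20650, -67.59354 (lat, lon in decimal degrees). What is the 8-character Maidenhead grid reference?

FN64ee89

Shift to the Maidenhead origin (180°W, 90°S): lon 112.40646, lat 134.20650.
Field: lon ⌊112.40646/20⌋ = 5 → F; lat ⌊134.20650/10⌋ = 13 → N.
Square: lon ⌊12.40646/2⌋ = 6; lat ⌊4.20650/1⌋ = 4.
Subsquare: lon ⌊0.40646/0.0833333⌋ = 4 → e; lat ⌊0.20650/0.0416667⌋ = 4 → e.
Extended square: lon ⌊0.07313/0.00833333⌋ = 8; lat ⌊0.03983/0.00416667⌋ = 9.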